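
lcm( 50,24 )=600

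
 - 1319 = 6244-7563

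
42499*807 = 34296693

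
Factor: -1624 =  - 2^3 * 7^1 * 29^1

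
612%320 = 292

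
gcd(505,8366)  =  1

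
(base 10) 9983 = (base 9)14622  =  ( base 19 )18C8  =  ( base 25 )FO8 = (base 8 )23377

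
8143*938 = 7638134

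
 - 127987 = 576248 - 704235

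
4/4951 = 4/4951 = 0.00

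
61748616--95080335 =156828951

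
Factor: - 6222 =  - 2^1*3^1*17^1*61^1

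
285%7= 5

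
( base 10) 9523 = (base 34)883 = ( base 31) 9S6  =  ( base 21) 10CA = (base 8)22463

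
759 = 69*11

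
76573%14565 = 3748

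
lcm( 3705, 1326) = 125970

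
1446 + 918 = 2364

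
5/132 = 5/132 = 0.04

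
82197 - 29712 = 52485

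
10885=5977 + 4908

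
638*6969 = 4446222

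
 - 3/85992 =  - 1+28663/28664 =-0.00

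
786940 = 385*2044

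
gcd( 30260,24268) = 4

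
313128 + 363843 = 676971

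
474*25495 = 12084630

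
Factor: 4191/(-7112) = - 33/56=- 2^(- 3) *3^1*7^( -1)*11^1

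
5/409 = 5/409 =0.01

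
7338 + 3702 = 11040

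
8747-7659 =1088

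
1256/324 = 314/81 = 3.88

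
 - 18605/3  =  -6202 +1/3 = - 6201.67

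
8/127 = 8/127=0.06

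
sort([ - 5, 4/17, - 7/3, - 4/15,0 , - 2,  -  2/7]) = [ - 5,-7/3 , - 2,-2/7,-4/15,0,4/17]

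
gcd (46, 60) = 2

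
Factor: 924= 2^2*3^1*7^1*11^1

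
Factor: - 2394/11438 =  - 9/43 = -  3^2*43^( - 1 )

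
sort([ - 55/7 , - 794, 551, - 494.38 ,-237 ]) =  [-794, - 494.38  ,  -  237  , - 55/7, 551]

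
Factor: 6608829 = 3^1 * 37^1*59539^1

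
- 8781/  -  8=8781/8 = 1097.62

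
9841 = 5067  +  4774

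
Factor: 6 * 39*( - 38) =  - 8892 =-2^2*3^2*13^1*19^1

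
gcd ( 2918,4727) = 1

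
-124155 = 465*( -267) 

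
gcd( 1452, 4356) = 1452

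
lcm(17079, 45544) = 136632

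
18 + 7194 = 7212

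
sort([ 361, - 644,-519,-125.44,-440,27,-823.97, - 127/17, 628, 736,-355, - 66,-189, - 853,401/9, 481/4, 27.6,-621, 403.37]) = [ - 853,  -  823.97, - 644,-621, - 519,-440, - 355, - 189, - 125.44,-66,-127/17,  27, 27.6, 401/9, 481/4, 361, 403.37, 628,  736] 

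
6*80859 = 485154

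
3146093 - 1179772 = 1966321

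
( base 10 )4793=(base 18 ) ee5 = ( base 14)1A65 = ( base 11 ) 3668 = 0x12b9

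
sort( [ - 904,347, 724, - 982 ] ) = [ - 982, - 904,  347, 724 ]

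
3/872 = 3/872 = 0.00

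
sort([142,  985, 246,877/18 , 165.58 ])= [877/18,142, 165.58,  246, 985]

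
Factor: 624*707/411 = 2^4*7^1*13^1 * 101^1 * 137^ (-1 ) = 147056/137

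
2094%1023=48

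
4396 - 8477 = - 4081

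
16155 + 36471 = 52626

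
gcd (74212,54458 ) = 2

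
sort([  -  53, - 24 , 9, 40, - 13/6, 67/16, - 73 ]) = [-73, - 53 , - 24, - 13/6,  67/16,9,  40]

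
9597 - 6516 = 3081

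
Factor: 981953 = 7^1 * 151^1*929^1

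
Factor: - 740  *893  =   - 2^2*5^1*19^1*37^1 * 47^1=- 660820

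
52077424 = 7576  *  6874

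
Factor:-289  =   - 17^2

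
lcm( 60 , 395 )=4740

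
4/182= 2/91  =  0.02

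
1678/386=839/193  =  4.35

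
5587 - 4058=1529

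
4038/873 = 1346/291 = 4.63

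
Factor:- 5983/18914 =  - 2^( - 1)*7^( - 2)*31^1 = -31/98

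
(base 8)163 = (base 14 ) 83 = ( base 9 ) 137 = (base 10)115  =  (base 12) 97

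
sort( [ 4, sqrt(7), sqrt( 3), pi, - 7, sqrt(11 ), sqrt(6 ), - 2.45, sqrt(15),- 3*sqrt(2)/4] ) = [ - 7,-2.45, - 3*sqrt( 2) /4, sqrt( 3), sqrt ( 6), sqrt( 7 ), pi,sqrt( 11),  sqrt( 15 ),4]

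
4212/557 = 7 + 313/557 = 7.56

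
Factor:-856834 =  - 2^1* 11^1* 17^1 * 29^1 * 79^1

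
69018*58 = 4003044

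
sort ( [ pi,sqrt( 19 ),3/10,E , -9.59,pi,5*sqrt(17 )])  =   [-9.59,3/10, E,pi, pi, sqrt( 19 ) , 5*sqrt(17)]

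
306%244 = 62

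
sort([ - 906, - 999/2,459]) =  [  -  906, - 999/2,  459]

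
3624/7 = 3624/7 = 517.71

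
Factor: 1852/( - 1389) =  - 2^2 *3^ ( - 1) = - 4/3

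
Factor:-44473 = - 11^1*13^1*311^1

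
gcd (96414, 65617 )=1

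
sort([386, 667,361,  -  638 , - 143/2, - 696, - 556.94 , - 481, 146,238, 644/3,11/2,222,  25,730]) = [-696,-638, - 556.94,  -  481, - 143/2,11/2, 25,  146,644/3,222 , 238, 361,386, 667, 730 ]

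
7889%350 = 189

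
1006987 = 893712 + 113275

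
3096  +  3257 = 6353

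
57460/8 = 7182 + 1/2 = 7182.50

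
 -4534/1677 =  - 4534/1677 = - 2.70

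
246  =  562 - 316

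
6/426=1/71 = 0.01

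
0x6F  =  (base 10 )111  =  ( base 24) 4F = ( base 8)157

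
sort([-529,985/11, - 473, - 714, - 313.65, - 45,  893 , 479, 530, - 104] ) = [ - 714,-529, - 473, - 313.65, - 104, - 45,985/11,479,530, 893]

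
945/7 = 135  =  135.00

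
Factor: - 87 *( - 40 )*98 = 2^4*3^1*5^1*7^2*29^1=341040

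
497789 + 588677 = 1086466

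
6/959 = 6/959 = 0.01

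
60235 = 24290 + 35945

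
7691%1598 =1299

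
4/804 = 1/201 = 0.00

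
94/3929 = 94/3929 = 0.02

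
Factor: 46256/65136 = 49/69 = 3^( - 1)*7^2 * 23^( - 1)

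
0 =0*759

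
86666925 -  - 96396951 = 183063876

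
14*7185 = 100590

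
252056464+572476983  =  824533447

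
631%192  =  55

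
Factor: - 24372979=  - 3851^1*6329^1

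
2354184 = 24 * 98091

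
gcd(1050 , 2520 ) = 210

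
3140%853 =581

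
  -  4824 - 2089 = -6913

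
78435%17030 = 10315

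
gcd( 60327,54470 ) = 1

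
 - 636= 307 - 943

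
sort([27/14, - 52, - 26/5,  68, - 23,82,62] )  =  [ - 52, - 23,-26/5,27/14, 62, 68, 82 ]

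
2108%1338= 770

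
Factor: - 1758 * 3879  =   - 2^1 * 3^3 * 293^1*431^1 = - 6819282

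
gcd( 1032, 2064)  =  1032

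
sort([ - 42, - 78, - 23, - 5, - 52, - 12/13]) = [ - 78, - 52, - 42,-23, - 5, - 12/13]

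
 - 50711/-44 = 50711/44 = 1152.52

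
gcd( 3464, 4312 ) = 8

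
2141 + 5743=7884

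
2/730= 1/365 =0.00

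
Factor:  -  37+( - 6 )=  -43 = -  43^1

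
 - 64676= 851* (-76)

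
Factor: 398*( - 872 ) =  - 2^4 * 109^1*199^1 = - 347056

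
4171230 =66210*63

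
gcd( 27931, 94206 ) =1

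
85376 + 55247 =140623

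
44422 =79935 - 35513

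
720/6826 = 360/3413 = 0.11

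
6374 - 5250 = 1124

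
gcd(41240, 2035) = 5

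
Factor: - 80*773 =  - 2^4*5^1 * 773^1= - 61840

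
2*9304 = 18608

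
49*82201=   4027849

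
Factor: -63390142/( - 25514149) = 2^1 * 25514149^( - 1 ) * 31695071^1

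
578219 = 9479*61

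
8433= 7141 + 1292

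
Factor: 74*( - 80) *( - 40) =236800 = 2^8 * 5^2 * 37^1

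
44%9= 8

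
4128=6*688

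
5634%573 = 477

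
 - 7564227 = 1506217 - 9070444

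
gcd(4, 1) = 1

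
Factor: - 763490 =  - 2^1 *5^1*7^1*13^1*839^1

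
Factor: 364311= 3^3 * 103^1*131^1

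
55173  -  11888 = 43285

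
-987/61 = -17+50/61 = - 16.18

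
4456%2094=268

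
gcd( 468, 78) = 78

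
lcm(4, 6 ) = 12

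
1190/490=2 + 3/7 =2.43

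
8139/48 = 2713/16 = 169.56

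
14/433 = 14/433 = 0.03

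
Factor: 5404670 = 2^1*5^1*43^1*12569^1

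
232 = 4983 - 4751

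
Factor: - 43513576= -2^3 *5439197^1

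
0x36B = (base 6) 4015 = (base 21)1KE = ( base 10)875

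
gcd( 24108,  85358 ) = 98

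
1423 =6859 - 5436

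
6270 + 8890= 15160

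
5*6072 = 30360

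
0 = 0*1539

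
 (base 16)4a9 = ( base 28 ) 1EH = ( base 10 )1193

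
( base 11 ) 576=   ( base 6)3104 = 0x2B0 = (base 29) nl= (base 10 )688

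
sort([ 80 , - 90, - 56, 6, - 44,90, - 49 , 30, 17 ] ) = [ - 90, -56,  -  49, - 44,6, 17,  30,80,  90]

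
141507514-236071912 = -94564398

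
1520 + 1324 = 2844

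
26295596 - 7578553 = 18717043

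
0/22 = 0 = 0.00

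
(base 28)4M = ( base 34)3w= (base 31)4a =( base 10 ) 134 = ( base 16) 86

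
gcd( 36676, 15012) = 4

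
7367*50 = 368350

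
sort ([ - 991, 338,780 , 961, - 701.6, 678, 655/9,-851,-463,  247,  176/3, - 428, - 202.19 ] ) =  [-991 , - 851, - 701.6,-463, - 428,-202.19,  176/3,655/9,  247,338, 678, 780,961]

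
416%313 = 103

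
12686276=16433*772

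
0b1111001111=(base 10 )975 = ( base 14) 4d9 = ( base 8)1717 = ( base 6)4303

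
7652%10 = 2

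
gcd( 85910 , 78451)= 1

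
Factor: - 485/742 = - 2^ ( - 1)*5^1* 7^( - 1)*53^(-1 ) *97^1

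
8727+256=8983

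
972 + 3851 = 4823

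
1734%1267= 467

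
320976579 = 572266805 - 251290226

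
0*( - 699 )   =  0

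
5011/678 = 5011/678 = 7.39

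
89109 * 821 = 73158489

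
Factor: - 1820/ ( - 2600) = 7/10 = 2^( - 1)*5^( - 1) * 7^1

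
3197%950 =347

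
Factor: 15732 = 2^2*3^2*19^1*23^1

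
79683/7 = 79683/7 =11383.29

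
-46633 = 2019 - 48652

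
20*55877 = 1117540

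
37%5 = 2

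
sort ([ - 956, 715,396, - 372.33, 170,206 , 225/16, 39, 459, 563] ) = [ - 956, - 372.33, 225/16, 39,  170, 206 , 396,459, 563, 715 ]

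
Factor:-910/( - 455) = 2=2^1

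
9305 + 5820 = 15125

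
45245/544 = 83 + 93/544 = 83.17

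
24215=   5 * 4843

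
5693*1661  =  9456073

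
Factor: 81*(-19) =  - 3^4*19^1 = - 1539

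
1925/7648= 1925/7648 = 0.25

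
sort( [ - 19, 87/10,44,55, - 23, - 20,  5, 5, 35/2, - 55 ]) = [ - 55, -23, - 20, - 19 , 5,  5, 87/10,35/2, 44, 55]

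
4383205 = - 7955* ( - 551) 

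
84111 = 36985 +47126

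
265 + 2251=2516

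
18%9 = 0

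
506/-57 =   -  9 + 7/57 =- 8.88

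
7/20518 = 7/20518=0.00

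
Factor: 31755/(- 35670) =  - 2^( - 1)*41^( - 1 )*73^1 = - 73/82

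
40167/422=40167/422= 95.18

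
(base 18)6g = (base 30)44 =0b1111100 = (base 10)124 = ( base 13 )97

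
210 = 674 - 464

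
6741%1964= 849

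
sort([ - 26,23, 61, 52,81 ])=[ - 26 , 23, 52, 61,81]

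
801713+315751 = 1117464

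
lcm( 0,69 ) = 0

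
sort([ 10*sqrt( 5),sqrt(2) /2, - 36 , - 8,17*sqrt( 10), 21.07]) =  [ - 36, - 8,sqrt( 2)/2 , 21.07, 10 *sqrt(5) , 17 *sqrt(10)]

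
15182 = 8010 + 7172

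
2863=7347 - 4484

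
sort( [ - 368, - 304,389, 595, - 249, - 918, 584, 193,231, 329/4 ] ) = [ - 918, - 368, - 304, - 249,329/4,193,231, 389,584,595]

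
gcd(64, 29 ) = 1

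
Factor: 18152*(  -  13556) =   -  246068512 = - 2^5*2269^1*3389^1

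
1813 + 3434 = 5247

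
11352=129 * 88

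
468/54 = 8 + 2/3 = 8.67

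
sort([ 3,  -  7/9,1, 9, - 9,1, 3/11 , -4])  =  [ -9,-4, - 7/9,  3/11 , 1, 1,3,9]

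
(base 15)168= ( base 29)B4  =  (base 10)323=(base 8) 503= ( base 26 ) CB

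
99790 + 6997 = 106787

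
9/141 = 3/47 = 0.06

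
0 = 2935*0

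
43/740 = 43/740=0.06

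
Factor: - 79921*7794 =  - 622904274 = -2^1*3^2*229^1*349^1 * 433^1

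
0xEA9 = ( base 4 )322221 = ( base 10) 3753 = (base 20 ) 97d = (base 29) 4DC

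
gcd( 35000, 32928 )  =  56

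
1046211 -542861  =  503350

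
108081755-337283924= - 229202169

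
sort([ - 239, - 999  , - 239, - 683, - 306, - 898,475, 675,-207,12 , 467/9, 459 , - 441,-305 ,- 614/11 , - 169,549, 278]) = [-999, -898,- 683, - 441, -306, - 305,  -  239, -239, - 207, - 169 ,-614/11,12,467/9,278,459,475 , 549, 675 ] 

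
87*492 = 42804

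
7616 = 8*952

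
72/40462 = 36/20231 =0.00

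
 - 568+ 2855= 2287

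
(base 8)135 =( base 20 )4D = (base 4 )1131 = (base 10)93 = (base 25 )3i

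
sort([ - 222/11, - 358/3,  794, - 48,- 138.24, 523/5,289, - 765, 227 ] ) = [ - 765, - 138.24, - 358/3 , - 48, - 222/11, 523/5,227 , 289, 794 ]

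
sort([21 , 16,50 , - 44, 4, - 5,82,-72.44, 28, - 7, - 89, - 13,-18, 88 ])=[ -89, - 72.44, - 44, - 18, -13, - 7,-5, 4,16,  21,  28,50,82,88 ]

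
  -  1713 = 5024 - 6737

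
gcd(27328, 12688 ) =976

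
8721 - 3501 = 5220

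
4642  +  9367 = 14009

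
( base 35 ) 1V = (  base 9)73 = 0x42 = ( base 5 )231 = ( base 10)66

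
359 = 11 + 348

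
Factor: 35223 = 3^1*59^1*199^1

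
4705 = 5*941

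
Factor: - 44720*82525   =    -  3690518000 = - 2^4*5^3*13^1 * 43^1*3301^1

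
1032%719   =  313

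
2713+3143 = 5856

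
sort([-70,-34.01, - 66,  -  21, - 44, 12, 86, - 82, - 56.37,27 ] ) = [ - 82, -70, - 66, - 56.37,-44, - 34.01 , - 21,  12,  27, 86]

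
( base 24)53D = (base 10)2965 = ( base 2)101110010101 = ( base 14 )111B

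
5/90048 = 5/90048 = 0.00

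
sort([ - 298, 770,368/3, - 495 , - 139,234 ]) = [ - 495, - 298, - 139,368/3, 234, 770]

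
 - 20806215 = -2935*7089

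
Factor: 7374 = 2^1*3^1*1229^1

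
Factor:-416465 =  - 5^1*7^1*73^1*163^1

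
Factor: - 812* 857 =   -  2^2 * 7^1* 29^1 *857^1 = -695884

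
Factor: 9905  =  5^1 * 7^1*283^1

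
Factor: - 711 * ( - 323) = 3^2* 17^1*19^1 * 79^1 = 229653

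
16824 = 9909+6915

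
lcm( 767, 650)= 38350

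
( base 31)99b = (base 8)21353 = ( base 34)7ov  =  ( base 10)8939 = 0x22eb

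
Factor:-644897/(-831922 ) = 2^(- 1)*7^( - 2)*11^1*13^( - 1)*23^1*653^( - 1 )*2549^1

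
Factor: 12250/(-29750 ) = -7^1*17^( - 1)=- 7/17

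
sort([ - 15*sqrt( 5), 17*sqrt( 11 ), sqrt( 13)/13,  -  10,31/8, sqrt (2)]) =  [ - 15*sqrt( 5 ) ,  -  10 , sqrt (13)/13, sqrt(2 ),31/8, 17*sqrt ( 11 )]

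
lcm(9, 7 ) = 63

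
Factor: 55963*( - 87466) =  - 4894859758 =- 2^1*101^1*191^1*293^1*433^1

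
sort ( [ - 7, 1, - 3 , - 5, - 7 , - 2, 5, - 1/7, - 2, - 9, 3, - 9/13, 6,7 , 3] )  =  [-9, - 7, - 7, - 5, - 3, - 2 , - 2, - 9/13,  -  1/7, 1, 3, 3,5 , 6,7] 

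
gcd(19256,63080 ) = 664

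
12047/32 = 12047/32 = 376.47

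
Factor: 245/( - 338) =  - 2^( - 1)*5^1*7^2 * 13^ ( - 2)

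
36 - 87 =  - 51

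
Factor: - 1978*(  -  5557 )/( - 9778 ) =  - 5495873/4889 =- 23^1*43^1*4889^( -1 )*5557^1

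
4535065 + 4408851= 8943916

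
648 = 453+195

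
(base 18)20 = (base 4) 210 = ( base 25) 1B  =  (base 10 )36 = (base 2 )100100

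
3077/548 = 3077/548 =5.61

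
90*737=66330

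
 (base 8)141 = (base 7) 166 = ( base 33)2v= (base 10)97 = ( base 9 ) 117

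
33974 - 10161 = 23813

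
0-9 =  - 9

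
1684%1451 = 233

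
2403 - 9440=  - 7037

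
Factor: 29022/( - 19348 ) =-2^ ( - 1)*3^1= -  3/2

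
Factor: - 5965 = -5^1*1193^1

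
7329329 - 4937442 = 2391887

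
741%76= 57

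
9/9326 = 9/9326 = 0.00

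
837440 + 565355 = 1402795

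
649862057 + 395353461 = 1045215518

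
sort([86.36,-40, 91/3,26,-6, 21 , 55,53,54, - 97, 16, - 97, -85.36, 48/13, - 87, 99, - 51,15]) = [ - 97 , - 97, - 87,-85.36, - 51, - 40, - 6,48/13, 15,16,21, 26, 91/3, 53,54,55,86.36, 99] 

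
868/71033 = 868/71033 = 0.01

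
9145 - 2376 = 6769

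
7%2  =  1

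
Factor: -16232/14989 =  - 2^3*13^( - 1 ) * 1153^( - 1 )*2029^1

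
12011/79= 152 + 3/79 = 152.04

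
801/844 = 801/844  =  0.95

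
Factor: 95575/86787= 3^( - 2)*5^2*3823^1*9643^( - 1)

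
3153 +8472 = 11625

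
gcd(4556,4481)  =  1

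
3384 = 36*94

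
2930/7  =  2930/7 = 418.57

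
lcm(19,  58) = 1102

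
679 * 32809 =22277311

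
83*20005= 1660415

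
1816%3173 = 1816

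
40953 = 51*803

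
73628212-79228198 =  - 5599986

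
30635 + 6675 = 37310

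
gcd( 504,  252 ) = 252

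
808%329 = 150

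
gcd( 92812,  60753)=1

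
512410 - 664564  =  - 152154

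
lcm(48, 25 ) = 1200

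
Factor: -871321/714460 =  - 2^(-2)*5^(-1)*11^2 * 19^1 * 139^( -1)*257^ ( - 1 ) * 379^1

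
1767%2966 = 1767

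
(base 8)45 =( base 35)12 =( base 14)29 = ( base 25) 1C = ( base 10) 37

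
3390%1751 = 1639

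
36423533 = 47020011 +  - 10596478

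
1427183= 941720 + 485463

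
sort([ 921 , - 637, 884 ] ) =[-637,884, 921] 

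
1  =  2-1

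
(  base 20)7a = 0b10010110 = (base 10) 150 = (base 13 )b7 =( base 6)410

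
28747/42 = 684 + 19/42 = 684.45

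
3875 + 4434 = 8309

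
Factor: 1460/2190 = 2^1*3^(-1) = 2/3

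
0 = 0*41201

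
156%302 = 156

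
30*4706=141180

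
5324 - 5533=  - 209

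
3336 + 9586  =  12922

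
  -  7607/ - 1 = 7607 + 0/1 = 7607.00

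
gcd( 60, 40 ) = 20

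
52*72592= 3774784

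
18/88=9/44  =  0.20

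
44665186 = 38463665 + 6201521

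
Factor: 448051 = 47^1*9533^1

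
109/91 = 109/91 = 1.20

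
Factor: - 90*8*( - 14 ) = 10080 = 2^5 * 3^2*5^1 * 7^1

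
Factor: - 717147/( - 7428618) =2^( - 1 )*26561^1* 137567^( - 1) = 26561/275134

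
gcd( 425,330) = 5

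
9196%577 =541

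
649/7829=649/7829 = 0.08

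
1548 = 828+720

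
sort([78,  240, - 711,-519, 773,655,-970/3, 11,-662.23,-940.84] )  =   [-940.84,  -  711, - 662.23,-519, - 970/3 , 11, 78, 240, 655,  773]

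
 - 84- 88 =-172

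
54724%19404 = 15916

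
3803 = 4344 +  - 541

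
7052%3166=720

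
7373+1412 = 8785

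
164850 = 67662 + 97188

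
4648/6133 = 4648/6133 = 0.76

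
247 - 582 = - 335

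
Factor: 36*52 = 1872 = 2^4*3^2*13^1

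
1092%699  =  393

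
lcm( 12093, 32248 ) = 96744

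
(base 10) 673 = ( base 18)217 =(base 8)1241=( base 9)827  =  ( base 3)220221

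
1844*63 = 116172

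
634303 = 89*7127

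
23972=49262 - 25290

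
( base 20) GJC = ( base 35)5J2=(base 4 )1222020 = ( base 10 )6792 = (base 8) 15210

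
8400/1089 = 7 + 259/363 =7.71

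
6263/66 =94  +  59/66=94.89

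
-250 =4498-4748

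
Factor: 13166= 2^1  *  29^1*227^1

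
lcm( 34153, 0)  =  0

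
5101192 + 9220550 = 14321742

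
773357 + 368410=1141767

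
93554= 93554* 1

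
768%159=132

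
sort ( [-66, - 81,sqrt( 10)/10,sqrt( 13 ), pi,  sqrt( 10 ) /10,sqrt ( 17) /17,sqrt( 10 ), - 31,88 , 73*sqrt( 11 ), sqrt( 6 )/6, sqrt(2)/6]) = [-81,-66, - 31, sqrt( 2)/6,sqrt( 17 ) /17, sqrt(10 ) /10,sqrt( 10) /10,  sqrt(6)/6,pi,sqrt( 10 ),  sqrt( 13 ), 88, 73  *  sqrt ( 11 )] 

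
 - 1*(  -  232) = 232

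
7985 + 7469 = 15454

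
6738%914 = 340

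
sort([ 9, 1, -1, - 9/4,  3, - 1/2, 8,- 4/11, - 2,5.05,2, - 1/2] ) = [ - 9/4, - 2, - 1, - 1/2, - 1/2, - 4/11, 1, 2,3, 5.05,8, 9 ]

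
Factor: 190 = 2^1*5^1*19^1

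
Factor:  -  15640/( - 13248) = 85/72 = 2^( - 3 )*  3^(-2) *5^1*17^1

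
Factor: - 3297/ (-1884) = 2^(-2)*7^1 = 7/4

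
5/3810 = 1/762  =  0.00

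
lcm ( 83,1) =83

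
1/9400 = 1/9400 = 0.00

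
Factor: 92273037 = 3^1  *30757679^1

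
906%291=33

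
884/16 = 55 + 1/4 =55.25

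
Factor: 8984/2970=4492/1485  =  2^2 * 3^( - 3 ) * 5^(  -  1) * 11^( - 1)*1123^1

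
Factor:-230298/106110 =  - 3^( -3)*5^( - 1 )*293^1 = - 293/135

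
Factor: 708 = 2^2*3^1*59^1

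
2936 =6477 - 3541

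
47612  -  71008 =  - 23396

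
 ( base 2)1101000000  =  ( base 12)594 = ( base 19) 25F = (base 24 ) 1ag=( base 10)832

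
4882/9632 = 2441/4816 =0.51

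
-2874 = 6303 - 9177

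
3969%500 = 469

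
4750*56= 266000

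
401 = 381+20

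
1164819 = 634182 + 530637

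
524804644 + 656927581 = 1181732225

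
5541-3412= 2129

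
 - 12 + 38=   26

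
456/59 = 456/59 = 7.73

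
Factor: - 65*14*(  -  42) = 38220 = 2^2*3^1*5^1*7^2*13^1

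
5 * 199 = 995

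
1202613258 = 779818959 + 422794299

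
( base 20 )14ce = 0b10011001111110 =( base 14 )383C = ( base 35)81j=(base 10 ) 9854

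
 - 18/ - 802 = 9/401=0.02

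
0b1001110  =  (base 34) 2A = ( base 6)210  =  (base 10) 78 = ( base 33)2C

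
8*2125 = 17000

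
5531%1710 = 401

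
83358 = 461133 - 377775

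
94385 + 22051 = 116436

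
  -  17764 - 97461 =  - 115225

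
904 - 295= 609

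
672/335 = 2  +  2/335=2.01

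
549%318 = 231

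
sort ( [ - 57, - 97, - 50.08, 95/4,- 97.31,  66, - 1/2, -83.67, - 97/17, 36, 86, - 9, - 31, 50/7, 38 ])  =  [-97.31,  -  97, - 83.67  , - 57, - 50.08,- 31,-9, - 97/17, - 1/2,  50/7,95/4, 36,  38, 66,86]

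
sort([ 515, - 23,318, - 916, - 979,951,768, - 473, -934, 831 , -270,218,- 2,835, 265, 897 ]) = [ - 979, - 934,  -  916, - 473, - 270 , - 23, - 2,218,265, 318,515,768, 831,835, 897,951 ] 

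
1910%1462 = 448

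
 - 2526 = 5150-7676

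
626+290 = 916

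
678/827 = 678/827 =0.82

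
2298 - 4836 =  - 2538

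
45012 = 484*93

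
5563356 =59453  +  5503903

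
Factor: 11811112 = 2^3*541^1*2729^1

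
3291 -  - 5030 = 8321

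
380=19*20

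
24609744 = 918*26808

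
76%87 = 76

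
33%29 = 4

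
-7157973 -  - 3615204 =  - 3542769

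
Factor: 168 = 2^3 * 3^1*7^1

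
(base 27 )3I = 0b1100011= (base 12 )83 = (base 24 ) 43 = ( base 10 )99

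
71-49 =22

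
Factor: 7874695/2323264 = 2^( -6)*5^1*31^( - 1 )*1171^ ( - 1)*1574939^1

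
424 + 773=1197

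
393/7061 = 393/7061 = 0.06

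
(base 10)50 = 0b110010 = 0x32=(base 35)1F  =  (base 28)1m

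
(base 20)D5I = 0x14C6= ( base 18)G78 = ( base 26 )7ME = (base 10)5318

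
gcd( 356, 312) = 4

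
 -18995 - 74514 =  - 93509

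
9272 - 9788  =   - 516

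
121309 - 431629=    -310320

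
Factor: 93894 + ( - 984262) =-2^9  *  37^1*47^1 = - 890368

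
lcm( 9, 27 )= 27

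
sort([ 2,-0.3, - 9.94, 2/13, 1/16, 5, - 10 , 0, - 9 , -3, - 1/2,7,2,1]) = [  -  10, - 9.94, - 9, - 3, - 1/2, - 0.3,  0, 1/16, 2/13, 1,2 , 2,5,  7]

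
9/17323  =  9/17323 = 0.00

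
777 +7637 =8414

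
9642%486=408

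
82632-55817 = 26815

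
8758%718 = 142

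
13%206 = 13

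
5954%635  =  239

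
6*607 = 3642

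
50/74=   25/37 = 0.68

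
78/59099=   78/59099 = 0.00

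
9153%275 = 78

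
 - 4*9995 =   -  39980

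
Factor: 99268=2^2*13^1*23^1 *83^1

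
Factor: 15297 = 3^1 * 5099^1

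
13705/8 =1713 + 1/8 = 1713.12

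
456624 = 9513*48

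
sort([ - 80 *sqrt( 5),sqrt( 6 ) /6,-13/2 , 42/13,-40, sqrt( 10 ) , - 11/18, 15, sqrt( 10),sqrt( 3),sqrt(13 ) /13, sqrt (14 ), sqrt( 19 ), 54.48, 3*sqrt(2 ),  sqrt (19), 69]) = [ - 80*sqrt (5), - 40, - 13/2, - 11/18, sqrt( 13)/13,sqrt( 6) /6, sqrt( 3),sqrt( 10) , sqrt( 10 ), 42/13, sqrt( 14 ), 3* sqrt( 2),sqrt(19 ),sqrt(19),15, 54.48, 69]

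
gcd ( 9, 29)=1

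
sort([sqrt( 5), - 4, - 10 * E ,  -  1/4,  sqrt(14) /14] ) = [-10*E,-4, - 1/4,  sqrt(14)/14,  sqrt ( 5 ) ]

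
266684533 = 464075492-197390959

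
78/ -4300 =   -  39/2150= - 0.02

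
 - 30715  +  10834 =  - 19881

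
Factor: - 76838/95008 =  - 2^( - 4)*103^1 *373^1*2969^( - 1) = - 38419/47504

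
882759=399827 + 482932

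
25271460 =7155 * 3532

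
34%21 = 13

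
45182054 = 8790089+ 36391965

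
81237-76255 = 4982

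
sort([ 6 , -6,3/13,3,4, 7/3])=[ -6, 3/13,7/3, 3, 4 , 6]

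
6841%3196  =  449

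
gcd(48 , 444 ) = 12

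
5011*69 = 345759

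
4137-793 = 3344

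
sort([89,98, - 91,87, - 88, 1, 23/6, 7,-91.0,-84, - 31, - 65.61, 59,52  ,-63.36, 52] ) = [ - 91,-91.0,  -  88,- 84, - 65.61,- 63.36,-31, 1, 23/6,  7,52, 52, 59, 87, 89, 98 ] 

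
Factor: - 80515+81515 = 1000 = 2^3 * 5^3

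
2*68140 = 136280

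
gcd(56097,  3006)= 9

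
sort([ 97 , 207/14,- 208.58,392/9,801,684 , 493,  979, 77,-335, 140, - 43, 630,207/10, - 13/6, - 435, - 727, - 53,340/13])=[ - 727 ,  -  435, - 335, - 208.58, - 53, - 43, - 13/6,207/14, 207/10, 340/13, 392/9, 77, 97, 140, 493, 630, 684,801, 979 ] 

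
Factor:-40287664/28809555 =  -2^4*3^(  -  1)*5^(-1 ) * 113^1*22283^1*1920637^(-1 ) 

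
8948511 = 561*15951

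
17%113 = 17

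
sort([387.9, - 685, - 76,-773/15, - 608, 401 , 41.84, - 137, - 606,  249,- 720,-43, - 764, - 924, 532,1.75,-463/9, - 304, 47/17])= [ - 924,  -  764, - 720, - 685, - 608, - 606, - 304, - 137, - 76,  -  773/15, - 463/9,  -  43,1.75,47/17,41.84,249, 387.9, 401, 532]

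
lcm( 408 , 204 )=408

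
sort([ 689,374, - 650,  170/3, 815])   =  [ - 650,170/3,374,689,815 ]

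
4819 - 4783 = 36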